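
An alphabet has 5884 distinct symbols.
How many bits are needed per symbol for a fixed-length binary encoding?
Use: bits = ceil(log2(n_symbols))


log2(5884) = 12.5226
Bracket: 2^12 = 4096 < 5884 <= 2^13 = 8192
So ceil(log2(5884)) = 13

bits = ceil(log2(5884)) = ceil(12.5226) = 13 bits


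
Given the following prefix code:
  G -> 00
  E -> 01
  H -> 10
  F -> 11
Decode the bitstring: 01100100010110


Decoding step by step:
Bits 01 -> E
Bits 10 -> H
Bits 01 -> E
Bits 00 -> G
Bits 01 -> E
Bits 01 -> E
Bits 10 -> H


Decoded message: EHEGEEH


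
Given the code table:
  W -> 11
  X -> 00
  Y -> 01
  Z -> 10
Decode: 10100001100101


Decoding:
10 -> Z
10 -> Z
00 -> X
01 -> Y
10 -> Z
01 -> Y
01 -> Y


Result: ZZXYZYY


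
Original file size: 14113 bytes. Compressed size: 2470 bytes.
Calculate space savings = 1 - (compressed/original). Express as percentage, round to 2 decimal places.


ratio = compressed/original = 2470/14113 = 0.175016
savings = 1 - ratio = 1 - 0.175016 = 0.824984
as a percentage: 0.824984 * 100 = 82.5%

Space savings = 1 - 2470/14113 = 82.5%


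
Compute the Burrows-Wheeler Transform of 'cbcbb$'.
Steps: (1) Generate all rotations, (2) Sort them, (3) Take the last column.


Rotations (sorted):
  0: $cbcbb -> last char: b
  1: b$cbcb -> last char: b
  2: bb$cbc -> last char: c
  3: bcbb$c -> last char: c
  4: cbb$cb -> last char: b
  5: cbcbb$ -> last char: $


BWT = bbccb$


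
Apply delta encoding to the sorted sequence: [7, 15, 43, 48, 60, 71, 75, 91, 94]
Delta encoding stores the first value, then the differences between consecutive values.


First value: 7
Deltas:
  15 - 7 = 8
  43 - 15 = 28
  48 - 43 = 5
  60 - 48 = 12
  71 - 60 = 11
  75 - 71 = 4
  91 - 75 = 16
  94 - 91 = 3


Delta encoded: [7, 8, 28, 5, 12, 11, 4, 16, 3]


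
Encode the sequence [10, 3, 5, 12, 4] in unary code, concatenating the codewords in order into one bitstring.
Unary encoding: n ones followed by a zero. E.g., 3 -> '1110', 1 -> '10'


Encode each number as n ones followed by a terminating 0:
  10 -> 11111111110 (11 bits)
  3 -> 1110 (4 bits)
  5 -> 111110 (6 bits)
  12 -> 1111111111110 (13 bits)
  4 -> 11110 (5 bits)
Total length = 11 + 4 + 6 + 13 + 5 = 39 bits.

Unary([10, 3, 5, 12, 4]) = 111111111101110111110111111111111011110 (39 bits)


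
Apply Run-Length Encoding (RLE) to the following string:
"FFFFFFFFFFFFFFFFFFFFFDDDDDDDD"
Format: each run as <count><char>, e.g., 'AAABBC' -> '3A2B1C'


Scanning runs left to right:
  i=0: run of 'F' x 21 -> '21F'
  i=21: run of 'D' x 8 -> '8D'

RLE = 21F8D


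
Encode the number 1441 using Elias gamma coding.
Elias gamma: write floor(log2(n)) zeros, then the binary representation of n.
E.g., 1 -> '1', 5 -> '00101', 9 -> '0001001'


num_bits = floor(log2(1441)) + 1 = 11
leading_zeros = num_bits - 1 = 10
binary(1441) = 10110100001

Elias gamma(1441) = '0000000000' + '10110100001' = 000000000010110100001 (21 bits)


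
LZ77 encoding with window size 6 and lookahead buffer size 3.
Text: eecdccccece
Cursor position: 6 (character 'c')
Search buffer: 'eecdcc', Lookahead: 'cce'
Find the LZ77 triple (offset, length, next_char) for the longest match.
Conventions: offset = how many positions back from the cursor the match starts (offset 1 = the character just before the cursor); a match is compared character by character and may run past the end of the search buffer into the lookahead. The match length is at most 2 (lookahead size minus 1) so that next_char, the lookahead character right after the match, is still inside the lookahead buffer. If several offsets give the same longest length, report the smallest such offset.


Try each offset into the search buffer:
  offset=1 (pos 5, char 'c'): match length 2
  offset=2 (pos 4, char 'c'): match length 2
  offset=3 (pos 3, char 'd'): match length 0
  offset=4 (pos 2, char 'c'): match length 1
  offset=5 (pos 1, char 'e'): match length 0
  offset=6 (pos 0, char 'e'): match length 0
Longest match has length 2, found at offsets 1, 2; take the smallest, offset 1.
next_char = character at position 6 + 2 = 8 -> 'e'

Best match: offset=1, length=2 (matching 'cc' starting at position 5)
LZ77 triple: (1, 2, 'e')


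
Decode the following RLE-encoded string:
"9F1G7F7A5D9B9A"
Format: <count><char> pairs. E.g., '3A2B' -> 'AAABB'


Expanding each <count><char> pair:
  9F -> 'FFFFFFFFF'
  1G -> 'G'
  7F -> 'FFFFFFF'
  7A -> 'AAAAAAA'
  5D -> 'DDDDD'
  9B -> 'BBBBBBBBB'
  9A -> 'AAAAAAAAA'

Decoded = FFFFFFFFFGFFFFFFFAAAAAAADDDDDBBBBBBBBBAAAAAAAAA


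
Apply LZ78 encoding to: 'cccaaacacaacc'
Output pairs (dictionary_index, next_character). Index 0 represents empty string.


LZ78 encoding steps:
Dictionary: {0: ''}
Step 1: w='' (idx 0), next='c' -> output (0, 'c'), add 'c' as idx 1
Step 2: w='c' (idx 1), next='c' -> output (1, 'c'), add 'cc' as idx 2
Step 3: w='' (idx 0), next='a' -> output (0, 'a'), add 'a' as idx 3
Step 4: w='a' (idx 3), next='a' -> output (3, 'a'), add 'aa' as idx 4
Step 5: w='c' (idx 1), next='a' -> output (1, 'a'), add 'ca' as idx 5
Step 6: w='ca' (idx 5), next='a' -> output (5, 'a'), add 'caa' as idx 6
Step 7: w='cc' (idx 2), end of input -> output (2, '')


Encoded: [(0, 'c'), (1, 'c'), (0, 'a'), (3, 'a'), (1, 'a'), (5, 'a'), (2, '')]


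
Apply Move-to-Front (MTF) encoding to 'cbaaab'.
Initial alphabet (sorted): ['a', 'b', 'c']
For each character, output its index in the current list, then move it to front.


MTF encoding:
'c': index 2 in ['a', 'b', 'c'] -> ['c', 'a', 'b']
'b': index 2 in ['c', 'a', 'b'] -> ['b', 'c', 'a']
'a': index 2 in ['b', 'c', 'a'] -> ['a', 'b', 'c']
'a': index 0 in ['a', 'b', 'c'] -> ['a', 'b', 'c']
'a': index 0 in ['a', 'b', 'c'] -> ['a', 'b', 'c']
'b': index 1 in ['a', 'b', 'c'] -> ['b', 'a', 'c']


Output: [2, 2, 2, 0, 0, 1]


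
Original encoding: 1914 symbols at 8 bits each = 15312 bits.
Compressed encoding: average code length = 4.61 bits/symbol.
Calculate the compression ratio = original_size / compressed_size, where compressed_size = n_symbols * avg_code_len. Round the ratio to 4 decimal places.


original_size = n_symbols * orig_bits = 1914 * 8 = 15312 bits
compressed_size = n_symbols * avg_code_len = 1914 * 4.61 = 8823.54 bits
ratio = original_size / compressed_size = 15312 / 8823.54 = 1.7354

Compression ratio = 1.7354


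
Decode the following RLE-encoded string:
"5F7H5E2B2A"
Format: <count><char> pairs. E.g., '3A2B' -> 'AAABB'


Expanding each <count><char> pair:
  5F -> 'FFFFF'
  7H -> 'HHHHHHH'
  5E -> 'EEEEE'
  2B -> 'BB'
  2A -> 'AA'

Decoded = FFFFFHHHHHHHEEEEEBBAA


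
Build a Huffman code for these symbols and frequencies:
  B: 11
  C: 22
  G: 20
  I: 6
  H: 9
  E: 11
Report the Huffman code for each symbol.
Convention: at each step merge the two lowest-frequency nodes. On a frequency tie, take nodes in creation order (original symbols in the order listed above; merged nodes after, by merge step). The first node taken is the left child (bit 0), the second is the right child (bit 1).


Huffman tree construction:
Step 1: Merge I(6) + H(9) = 15
Step 2: Merge B(11) + E(11) = 22
Step 3: Merge (I+H)(15) + G(20) = 35
Step 4: Merge C(22) + (B+E)(22) = 44
Step 5: Merge ((I+H)+G)(35) + (C+(B+E))(44) = 79
Read each symbol's code off the tree from the root (left child = 0, right child = 1).

Codes:
  B: 110 (length 3)
  C: 10 (length 2)
  G: 01 (length 2)
  I: 000 (length 3)
  H: 001 (length 3)
  E: 111 (length 3)
Average code length: 195/79 = 2.4684 bits/symbol


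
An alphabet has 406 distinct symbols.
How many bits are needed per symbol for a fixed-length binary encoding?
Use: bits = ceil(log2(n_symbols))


log2(406) = 8.6653
Bracket: 2^8 = 256 < 406 <= 2^9 = 512
So ceil(log2(406)) = 9

bits = ceil(log2(406)) = ceil(8.6653) = 9 bits


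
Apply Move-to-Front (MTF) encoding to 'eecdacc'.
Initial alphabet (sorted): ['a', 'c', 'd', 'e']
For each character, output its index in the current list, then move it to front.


MTF encoding:
'e': index 3 in ['a', 'c', 'd', 'e'] -> ['e', 'a', 'c', 'd']
'e': index 0 in ['e', 'a', 'c', 'd'] -> ['e', 'a', 'c', 'd']
'c': index 2 in ['e', 'a', 'c', 'd'] -> ['c', 'e', 'a', 'd']
'd': index 3 in ['c', 'e', 'a', 'd'] -> ['d', 'c', 'e', 'a']
'a': index 3 in ['d', 'c', 'e', 'a'] -> ['a', 'd', 'c', 'e']
'c': index 2 in ['a', 'd', 'c', 'e'] -> ['c', 'a', 'd', 'e']
'c': index 0 in ['c', 'a', 'd', 'e'] -> ['c', 'a', 'd', 'e']


Output: [3, 0, 2, 3, 3, 2, 0]


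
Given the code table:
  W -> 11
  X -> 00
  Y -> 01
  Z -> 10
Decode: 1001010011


Decoding:
10 -> Z
01 -> Y
01 -> Y
00 -> X
11 -> W


Result: ZYYXW


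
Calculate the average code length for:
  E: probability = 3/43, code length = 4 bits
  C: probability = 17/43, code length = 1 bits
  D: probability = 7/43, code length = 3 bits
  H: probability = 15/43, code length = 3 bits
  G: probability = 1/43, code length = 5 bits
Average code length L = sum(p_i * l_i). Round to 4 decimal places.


Weighted contributions p_i * l_i:
  E: (3/43) * 4 = 12/43
  C: (17/43) * 1 = 17/43
  D: (7/43) * 3 = 21/43
  H: (15/43) * 3 = 45/43
  G: (1/43) * 5 = 5/43
Sum = (12 + 17 + 21 + 45 + 5)/43 = 100/43

L = 100/43 = 2.3256 bits/symbol


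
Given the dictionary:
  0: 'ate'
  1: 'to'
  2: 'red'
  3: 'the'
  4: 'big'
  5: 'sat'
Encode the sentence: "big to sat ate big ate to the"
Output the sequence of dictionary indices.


Look up each word in the dictionary:
  'big' -> 4
  'to' -> 1
  'sat' -> 5
  'ate' -> 0
  'big' -> 4
  'ate' -> 0
  'to' -> 1
  'the' -> 3

Encoded: [4, 1, 5, 0, 4, 0, 1, 3]


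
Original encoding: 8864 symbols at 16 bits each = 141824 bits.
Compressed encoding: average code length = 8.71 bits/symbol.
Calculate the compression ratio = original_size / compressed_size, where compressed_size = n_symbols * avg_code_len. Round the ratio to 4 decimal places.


original_size = n_symbols * orig_bits = 8864 * 16 = 141824 bits
compressed_size = n_symbols * avg_code_len = 8864 * 8.71 = 77205.44 bits
ratio = original_size / compressed_size = 141824 / 77205.44 = 1.837

Compression ratio = 1.837


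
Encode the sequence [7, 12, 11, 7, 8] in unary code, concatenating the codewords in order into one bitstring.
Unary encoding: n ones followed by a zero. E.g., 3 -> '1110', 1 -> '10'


Encode each number as n ones followed by a terminating 0:
  7 -> 11111110 (8 bits)
  12 -> 1111111111110 (13 bits)
  11 -> 111111111110 (12 bits)
  7 -> 11111110 (8 bits)
  8 -> 111111110 (9 bits)
Total length = 8 + 13 + 12 + 8 + 9 = 50 bits.

Unary([7, 12, 11, 7, 8]) = 11111110111111111111011111111111011111110111111110 (50 bits)


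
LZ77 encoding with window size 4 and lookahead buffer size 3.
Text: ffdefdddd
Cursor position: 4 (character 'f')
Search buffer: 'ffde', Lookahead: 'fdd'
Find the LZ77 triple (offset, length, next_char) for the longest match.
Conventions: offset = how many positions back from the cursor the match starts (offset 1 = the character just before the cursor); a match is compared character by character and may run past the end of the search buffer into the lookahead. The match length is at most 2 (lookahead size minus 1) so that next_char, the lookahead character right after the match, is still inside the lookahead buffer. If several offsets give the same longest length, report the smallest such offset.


Try each offset into the search buffer:
  offset=1 (pos 3, char 'e'): match length 0
  offset=2 (pos 2, char 'd'): match length 0
  offset=3 (pos 1, char 'f'): match length 2
  offset=4 (pos 0, char 'f'): match length 1
Longest match has length 2 at offset 3.
next_char = character at position 4 + 2 = 6 -> 'd'

Best match: offset=3, length=2 (matching 'fd' starting at position 1)
LZ77 triple: (3, 2, 'd')


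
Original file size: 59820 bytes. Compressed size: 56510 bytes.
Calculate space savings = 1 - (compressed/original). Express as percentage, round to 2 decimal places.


ratio = compressed/original = 56510/59820 = 0.944667
savings = 1 - ratio = 1 - 0.944667 = 0.055333
as a percentage: 0.055333 * 100 = 5.53%

Space savings = 1 - 56510/59820 = 5.53%


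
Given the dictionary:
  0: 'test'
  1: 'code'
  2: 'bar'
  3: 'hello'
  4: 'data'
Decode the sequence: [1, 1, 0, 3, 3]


Look up each index in the dictionary:
  1 -> 'code'
  1 -> 'code'
  0 -> 'test'
  3 -> 'hello'
  3 -> 'hello'

Decoded: "code code test hello hello"


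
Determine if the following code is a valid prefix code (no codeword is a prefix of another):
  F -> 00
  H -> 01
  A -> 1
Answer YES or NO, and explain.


Checking each pair (does one codeword prefix another?):
  F='00' vs H='01': no prefix
  F='00' vs A='1': no prefix
  H='01' vs F='00': no prefix
  H='01' vs A='1': no prefix
  A='1' vs F='00': no prefix
  A='1' vs H='01': no prefix
No violation found over all pairs.

YES -- this is a valid prefix code. No codeword is a prefix of any other codeword.


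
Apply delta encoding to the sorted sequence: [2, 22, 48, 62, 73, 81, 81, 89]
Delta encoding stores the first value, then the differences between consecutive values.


First value: 2
Deltas:
  22 - 2 = 20
  48 - 22 = 26
  62 - 48 = 14
  73 - 62 = 11
  81 - 73 = 8
  81 - 81 = 0
  89 - 81 = 8


Delta encoded: [2, 20, 26, 14, 11, 8, 0, 8]


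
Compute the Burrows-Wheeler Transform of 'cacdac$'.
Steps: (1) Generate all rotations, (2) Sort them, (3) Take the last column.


Rotations (sorted):
  0: $cacdac -> last char: c
  1: ac$cacd -> last char: d
  2: acdac$c -> last char: c
  3: c$cacda -> last char: a
  4: cacdac$ -> last char: $
  5: cdac$ca -> last char: a
  6: dac$cac -> last char: c


BWT = cdca$ac


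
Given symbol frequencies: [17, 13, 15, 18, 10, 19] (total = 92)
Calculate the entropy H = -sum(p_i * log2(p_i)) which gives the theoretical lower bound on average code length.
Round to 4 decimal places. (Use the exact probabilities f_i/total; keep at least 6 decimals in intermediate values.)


Per-symbol terms -p_i * log2(p_i) with p_i = f_i/92:
  p = 17/92 = 0.184783: log2(p) = -2.436099, -p*log2(p) = 0.450149
  p = 13/92 = 0.141304: log2(p) = -2.823122, -p*log2(p) = 0.398919
  p = 15/92 = 0.163043: log2(p) = -2.616671, -p*log2(p) = 0.426631
  p = 18/92 = 0.195652: log2(p) = -2.353637, -p*log2(p) = 0.460494
  p = 10/92 = 0.108696: log2(p) = -3.201634, -p*log2(p) = 0.348004
  p = 19/92 = 0.206522: log2(p) = -2.275634, -p*log2(p) = 0.469968
H = 0.450149 + 0.398919 + 0.426631 + 0.460494 + 0.348004 + 0.469968 = 2.554165

H = 2.5542 bits/symbol


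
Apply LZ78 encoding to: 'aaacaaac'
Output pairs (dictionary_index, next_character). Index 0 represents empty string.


LZ78 encoding steps:
Dictionary: {0: ''}
Step 1: w='' (idx 0), next='a' -> output (0, 'a'), add 'a' as idx 1
Step 2: w='a' (idx 1), next='a' -> output (1, 'a'), add 'aa' as idx 2
Step 3: w='' (idx 0), next='c' -> output (0, 'c'), add 'c' as idx 3
Step 4: w='aa' (idx 2), next='a' -> output (2, 'a'), add 'aaa' as idx 4
Step 5: w='c' (idx 3), end of input -> output (3, '')


Encoded: [(0, 'a'), (1, 'a'), (0, 'c'), (2, 'a'), (3, '')]


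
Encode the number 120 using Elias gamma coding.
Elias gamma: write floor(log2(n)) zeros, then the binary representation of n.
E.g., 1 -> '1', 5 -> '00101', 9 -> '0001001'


num_bits = floor(log2(120)) + 1 = 7
leading_zeros = num_bits - 1 = 6
binary(120) = 1111000

Elias gamma(120) = '000000' + '1111000' = 0000001111000 (13 bits)


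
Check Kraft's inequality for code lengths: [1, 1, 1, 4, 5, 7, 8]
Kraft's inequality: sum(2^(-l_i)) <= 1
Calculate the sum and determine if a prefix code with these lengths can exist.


Sum = 2^(-1) + 2^(-1) + 2^(-1) + 2^(-4) + 2^(-5) + 2^(-7) + 2^(-8)
    = 0.5 + 0.5 + 0.5 + 0.0625 + 0.03125 + 0.0078125 + 0.00390625
    = 411/256 = 1.60546875
Since 1.60546875 > 1, Kraft's inequality is NOT satisfied.
A prefix code with these lengths CANNOT exist.

Kraft sum = 1.60546875. Not satisfied.


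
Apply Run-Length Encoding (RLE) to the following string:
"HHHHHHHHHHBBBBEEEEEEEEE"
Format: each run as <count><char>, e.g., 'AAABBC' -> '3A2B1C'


Scanning runs left to right:
  i=0: run of 'H' x 10 -> '10H'
  i=10: run of 'B' x 4 -> '4B'
  i=14: run of 'E' x 9 -> '9E'

RLE = 10H4B9E


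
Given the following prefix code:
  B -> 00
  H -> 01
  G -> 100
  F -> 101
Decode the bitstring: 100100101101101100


Decoding step by step:
Bits 100 -> G
Bits 100 -> G
Bits 101 -> F
Bits 101 -> F
Bits 101 -> F
Bits 100 -> G


Decoded message: GGFFFG


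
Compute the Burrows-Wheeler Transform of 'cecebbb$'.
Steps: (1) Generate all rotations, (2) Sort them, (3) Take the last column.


Rotations (sorted):
  0: $cecebbb -> last char: b
  1: b$cecebb -> last char: b
  2: bb$ceceb -> last char: b
  3: bbb$cece -> last char: e
  4: cebbb$ce -> last char: e
  5: cecebbb$ -> last char: $
  6: ebbb$cec -> last char: c
  7: ecebbb$c -> last char: c


BWT = bbbee$cc


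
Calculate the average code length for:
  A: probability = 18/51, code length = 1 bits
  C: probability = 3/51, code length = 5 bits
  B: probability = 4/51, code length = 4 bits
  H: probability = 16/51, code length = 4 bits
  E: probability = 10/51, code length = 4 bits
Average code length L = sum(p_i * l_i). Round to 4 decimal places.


Weighted contributions p_i * l_i:
  A: (18/51) * 1 = 18/51
  C: (3/51) * 5 = 15/51
  B: (4/51) * 4 = 16/51
  H: (16/51) * 4 = 64/51
  E: (10/51) * 4 = 40/51
Sum = (18 + 15 + 16 + 64 + 40)/51 = 153/51

L = 153/51 = 3.0000 bits/symbol


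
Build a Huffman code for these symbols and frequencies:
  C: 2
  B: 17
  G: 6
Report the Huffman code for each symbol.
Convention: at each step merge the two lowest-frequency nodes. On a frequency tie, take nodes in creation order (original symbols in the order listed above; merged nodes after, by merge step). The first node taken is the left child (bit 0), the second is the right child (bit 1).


Huffman tree construction:
Step 1: Merge C(2) + G(6) = 8
Step 2: Merge (C+G)(8) + B(17) = 25
Read each symbol's code off the tree from the root (left child = 0, right child = 1).

Codes:
  C: 00 (length 2)
  B: 1 (length 1)
  G: 01 (length 2)
Average code length: 33/25 = 1.3200 bits/symbol


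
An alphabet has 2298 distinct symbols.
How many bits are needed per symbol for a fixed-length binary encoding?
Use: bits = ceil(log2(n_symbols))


log2(2298) = 11.1662
Bracket: 2^11 = 2048 < 2298 <= 2^12 = 4096
So ceil(log2(2298)) = 12

bits = ceil(log2(2298)) = ceil(11.1662) = 12 bits


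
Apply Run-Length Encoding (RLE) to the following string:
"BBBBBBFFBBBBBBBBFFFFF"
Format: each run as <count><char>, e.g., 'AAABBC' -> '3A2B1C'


Scanning runs left to right:
  i=0: run of 'B' x 6 -> '6B'
  i=6: run of 'F' x 2 -> '2F'
  i=8: run of 'B' x 8 -> '8B'
  i=16: run of 'F' x 5 -> '5F'

RLE = 6B2F8B5F


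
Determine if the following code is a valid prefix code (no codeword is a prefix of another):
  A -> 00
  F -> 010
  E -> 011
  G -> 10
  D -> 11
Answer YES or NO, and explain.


Checking each pair (does one codeword prefix another?):
  A='00' vs F='010': no prefix
  A='00' vs E='011': no prefix
  A='00' vs G='10': no prefix
  A='00' vs D='11': no prefix
  F='010' vs A='00': no prefix
  F='010' vs E='011': no prefix
  F='010' vs G='10': no prefix
  F='010' vs D='11': no prefix
  E='011' vs A='00': no prefix
  E='011' vs F='010': no prefix
  E='011' vs G='10': no prefix
  E='011' vs D='11': no prefix
  G='10' vs A='00': no prefix
  G='10' vs F='010': no prefix
  G='10' vs E='011': no prefix
  G='10' vs D='11': no prefix
  D='11' vs A='00': no prefix
  D='11' vs F='010': no prefix
  D='11' vs E='011': no prefix
  D='11' vs G='10': no prefix
No violation found over all pairs.

YES -- this is a valid prefix code. No codeword is a prefix of any other codeword.


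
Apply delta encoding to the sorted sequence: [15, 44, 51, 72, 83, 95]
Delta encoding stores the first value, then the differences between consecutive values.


First value: 15
Deltas:
  44 - 15 = 29
  51 - 44 = 7
  72 - 51 = 21
  83 - 72 = 11
  95 - 83 = 12


Delta encoded: [15, 29, 7, 21, 11, 12]


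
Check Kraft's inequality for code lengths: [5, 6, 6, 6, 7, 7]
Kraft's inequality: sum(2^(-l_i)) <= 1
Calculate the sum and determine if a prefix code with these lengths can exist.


Sum = 2^(-5) + 2^(-6) + 2^(-6) + 2^(-6) + 2^(-7) + 2^(-7)
    = 0.03125 + 0.015625 + 0.015625 + 0.015625 + 0.0078125 + 0.0078125
    = 12/128 = 0.09375
Since 0.09375 <= 1, Kraft's inequality IS satisfied.
A prefix code with these lengths CAN exist.

Kraft sum = 0.09375. Satisfied.


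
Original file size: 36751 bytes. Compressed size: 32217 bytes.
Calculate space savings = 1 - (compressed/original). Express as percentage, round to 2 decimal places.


ratio = compressed/original = 32217/36751 = 0.876629
savings = 1 - ratio = 1 - 0.876629 = 0.123371
as a percentage: 0.123371 * 100 = 12.34%

Space savings = 1 - 32217/36751 = 12.34%


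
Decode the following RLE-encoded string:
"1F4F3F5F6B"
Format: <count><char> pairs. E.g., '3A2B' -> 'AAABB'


Expanding each <count><char> pair:
  1F -> 'F'
  4F -> 'FFFF'
  3F -> 'FFF'
  5F -> 'FFFFF'
  6B -> 'BBBBBB'

Decoded = FFFFFFFFFFFFFBBBBBB


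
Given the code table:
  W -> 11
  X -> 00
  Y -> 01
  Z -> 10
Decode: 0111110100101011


Decoding:
01 -> Y
11 -> W
11 -> W
01 -> Y
00 -> X
10 -> Z
10 -> Z
11 -> W


Result: YWWYXZZW


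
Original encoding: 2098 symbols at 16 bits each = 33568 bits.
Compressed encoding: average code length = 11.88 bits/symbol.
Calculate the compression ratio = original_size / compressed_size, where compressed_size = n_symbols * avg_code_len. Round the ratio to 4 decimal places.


original_size = n_symbols * orig_bits = 2098 * 16 = 33568 bits
compressed_size = n_symbols * avg_code_len = 2098 * 11.88 = 24924.24 bits
ratio = original_size / compressed_size = 33568 / 24924.24 = 1.3468

Compression ratio = 1.3468


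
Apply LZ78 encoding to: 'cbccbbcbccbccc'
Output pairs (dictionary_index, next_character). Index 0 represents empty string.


LZ78 encoding steps:
Dictionary: {0: ''}
Step 1: w='' (idx 0), next='c' -> output (0, 'c'), add 'c' as idx 1
Step 2: w='' (idx 0), next='b' -> output (0, 'b'), add 'b' as idx 2
Step 3: w='c' (idx 1), next='c' -> output (1, 'c'), add 'cc' as idx 3
Step 4: w='b' (idx 2), next='b' -> output (2, 'b'), add 'bb' as idx 4
Step 5: w='c' (idx 1), next='b' -> output (1, 'b'), add 'cb' as idx 5
Step 6: w='cc' (idx 3), next='b' -> output (3, 'b'), add 'ccb' as idx 6
Step 7: w='cc' (idx 3), next='c' -> output (3, 'c'), add 'ccc' as idx 7


Encoded: [(0, 'c'), (0, 'b'), (1, 'c'), (2, 'b'), (1, 'b'), (3, 'b'), (3, 'c')]


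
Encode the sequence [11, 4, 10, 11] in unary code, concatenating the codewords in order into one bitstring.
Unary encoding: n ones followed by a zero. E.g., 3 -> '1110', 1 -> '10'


Encode each number as n ones followed by a terminating 0:
  11 -> 111111111110 (12 bits)
  4 -> 11110 (5 bits)
  10 -> 11111111110 (11 bits)
  11 -> 111111111110 (12 bits)
Total length = 12 + 5 + 11 + 12 = 40 bits.

Unary([11, 4, 10, 11]) = 1111111111101111011111111110111111111110 (40 bits)


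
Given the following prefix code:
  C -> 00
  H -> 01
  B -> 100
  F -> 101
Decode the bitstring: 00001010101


Decoding step by step:
Bits 00 -> C
Bits 00 -> C
Bits 101 -> F
Bits 01 -> H
Bits 01 -> H


Decoded message: CCFHH


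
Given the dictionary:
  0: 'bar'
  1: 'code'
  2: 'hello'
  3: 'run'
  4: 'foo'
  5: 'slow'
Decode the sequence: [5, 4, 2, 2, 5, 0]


Look up each index in the dictionary:
  5 -> 'slow'
  4 -> 'foo'
  2 -> 'hello'
  2 -> 'hello'
  5 -> 'slow'
  0 -> 'bar'

Decoded: "slow foo hello hello slow bar"


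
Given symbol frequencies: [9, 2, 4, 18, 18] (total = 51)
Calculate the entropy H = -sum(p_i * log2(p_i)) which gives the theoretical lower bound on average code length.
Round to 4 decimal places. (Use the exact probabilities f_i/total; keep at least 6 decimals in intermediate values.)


Per-symbol terms -p_i * log2(p_i) with p_i = f_i/51:
  p = 9/51 = 0.176471: log2(p) = -2.502500, -p*log2(p) = 0.441618
  p = 2/51 = 0.039216: log2(p) = -4.672425, -p*log2(p) = 0.183232
  p = 4/51 = 0.078431: log2(p) = -3.672425, -p*log2(p) = 0.288033
  p = 18/51 = 0.352941: log2(p) = -1.502500, -p*log2(p) = 0.530294
  p = 18/51 = 0.352941: log2(p) = -1.502500, -p*log2(p) = 0.530294
H = 0.441618 + 0.183232 + 0.288033 + 0.530294 + 0.530294 = 1.973471

H = 1.9735 bits/symbol


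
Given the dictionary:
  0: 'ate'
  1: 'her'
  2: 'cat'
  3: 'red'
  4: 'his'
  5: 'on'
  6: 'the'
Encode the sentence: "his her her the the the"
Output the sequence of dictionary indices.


Look up each word in the dictionary:
  'his' -> 4
  'her' -> 1
  'her' -> 1
  'the' -> 6
  'the' -> 6
  'the' -> 6

Encoded: [4, 1, 1, 6, 6, 6]


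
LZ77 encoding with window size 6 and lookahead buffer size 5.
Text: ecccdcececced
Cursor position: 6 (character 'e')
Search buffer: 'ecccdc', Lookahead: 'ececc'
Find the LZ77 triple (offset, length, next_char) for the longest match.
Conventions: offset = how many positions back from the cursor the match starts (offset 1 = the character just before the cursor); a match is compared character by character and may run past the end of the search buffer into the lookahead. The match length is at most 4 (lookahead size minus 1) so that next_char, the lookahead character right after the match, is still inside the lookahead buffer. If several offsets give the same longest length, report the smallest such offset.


Try each offset into the search buffer:
  offset=1 (pos 5, char 'c'): match length 0
  offset=2 (pos 4, char 'd'): match length 0
  offset=3 (pos 3, char 'c'): match length 0
  offset=4 (pos 2, char 'c'): match length 0
  offset=5 (pos 1, char 'c'): match length 0
  offset=6 (pos 0, char 'e'): match length 2
Longest match has length 2 at offset 6.
next_char = character at position 6 + 2 = 8 -> 'e'

Best match: offset=6, length=2 (matching 'ec' starting at position 0)
LZ77 triple: (6, 2, 'e')


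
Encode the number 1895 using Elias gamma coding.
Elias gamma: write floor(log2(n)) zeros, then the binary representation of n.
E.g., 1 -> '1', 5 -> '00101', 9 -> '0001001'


num_bits = floor(log2(1895)) + 1 = 11
leading_zeros = num_bits - 1 = 10
binary(1895) = 11101100111

Elias gamma(1895) = '0000000000' + '11101100111' = 000000000011101100111 (21 bits)


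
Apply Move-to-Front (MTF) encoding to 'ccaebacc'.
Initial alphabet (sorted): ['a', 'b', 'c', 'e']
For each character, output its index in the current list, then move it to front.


MTF encoding:
'c': index 2 in ['a', 'b', 'c', 'e'] -> ['c', 'a', 'b', 'e']
'c': index 0 in ['c', 'a', 'b', 'e'] -> ['c', 'a', 'b', 'e']
'a': index 1 in ['c', 'a', 'b', 'e'] -> ['a', 'c', 'b', 'e']
'e': index 3 in ['a', 'c', 'b', 'e'] -> ['e', 'a', 'c', 'b']
'b': index 3 in ['e', 'a', 'c', 'b'] -> ['b', 'e', 'a', 'c']
'a': index 2 in ['b', 'e', 'a', 'c'] -> ['a', 'b', 'e', 'c']
'c': index 3 in ['a', 'b', 'e', 'c'] -> ['c', 'a', 'b', 'e']
'c': index 0 in ['c', 'a', 'b', 'e'] -> ['c', 'a', 'b', 'e']


Output: [2, 0, 1, 3, 3, 2, 3, 0]


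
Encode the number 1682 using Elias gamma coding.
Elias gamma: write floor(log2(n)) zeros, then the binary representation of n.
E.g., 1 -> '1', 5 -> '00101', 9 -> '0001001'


num_bits = floor(log2(1682)) + 1 = 11
leading_zeros = num_bits - 1 = 10
binary(1682) = 11010010010

Elias gamma(1682) = '0000000000' + '11010010010' = 000000000011010010010 (21 bits)


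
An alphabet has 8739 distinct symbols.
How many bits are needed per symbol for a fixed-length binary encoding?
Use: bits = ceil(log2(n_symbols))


log2(8739) = 13.0933
Bracket: 2^13 = 8192 < 8739 <= 2^14 = 16384
So ceil(log2(8739)) = 14

bits = ceil(log2(8739)) = ceil(13.0933) = 14 bits


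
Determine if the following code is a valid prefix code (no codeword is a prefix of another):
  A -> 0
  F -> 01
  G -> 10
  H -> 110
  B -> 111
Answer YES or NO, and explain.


Checking each pair (does one codeword prefix another?):
  A='0' vs F='01': prefix -- VIOLATION

NO -- this is NOT a valid prefix code. A (0) is a prefix of F (01).


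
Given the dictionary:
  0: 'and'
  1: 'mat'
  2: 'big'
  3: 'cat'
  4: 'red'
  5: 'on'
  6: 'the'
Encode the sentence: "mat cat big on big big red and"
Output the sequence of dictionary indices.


Look up each word in the dictionary:
  'mat' -> 1
  'cat' -> 3
  'big' -> 2
  'on' -> 5
  'big' -> 2
  'big' -> 2
  'red' -> 4
  'and' -> 0

Encoded: [1, 3, 2, 5, 2, 2, 4, 0]


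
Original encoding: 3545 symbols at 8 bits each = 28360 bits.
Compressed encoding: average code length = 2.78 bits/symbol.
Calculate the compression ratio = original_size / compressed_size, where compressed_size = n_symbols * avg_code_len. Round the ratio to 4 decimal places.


original_size = n_symbols * orig_bits = 3545 * 8 = 28360 bits
compressed_size = n_symbols * avg_code_len = 3545 * 2.78 = 9855.1 bits
ratio = original_size / compressed_size = 28360 / 9855.1 = 2.8777

Compression ratio = 2.8777


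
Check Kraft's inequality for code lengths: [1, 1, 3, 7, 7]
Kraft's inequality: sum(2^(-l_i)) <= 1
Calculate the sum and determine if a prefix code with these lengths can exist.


Sum = 2^(-1) + 2^(-1) + 2^(-3) + 2^(-7) + 2^(-7)
    = 0.5 + 0.5 + 0.125 + 0.0078125 + 0.0078125
    = 146/128 = 1.140625
Since 1.140625 > 1, Kraft's inequality is NOT satisfied.
A prefix code with these lengths CANNOT exist.

Kraft sum = 1.140625. Not satisfied.


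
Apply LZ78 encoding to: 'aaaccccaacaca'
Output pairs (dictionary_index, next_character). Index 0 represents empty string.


LZ78 encoding steps:
Dictionary: {0: ''}
Step 1: w='' (idx 0), next='a' -> output (0, 'a'), add 'a' as idx 1
Step 2: w='a' (idx 1), next='a' -> output (1, 'a'), add 'aa' as idx 2
Step 3: w='' (idx 0), next='c' -> output (0, 'c'), add 'c' as idx 3
Step 4: w='c' (idx 3), next='c' -> output (3, 'c'), add 'cc' as idx 4
Step 5: w='c' (idx 3), next='a' -> output (3, 'a'), add 'ca' as idx 5
Step 6: w='a' (idx 1), next='c' -> output (1, 'c'), add 'ac' as idx 6
Step 7: w='ac' (idx 6), next='a' -> output (6, 'a'), add 'aca' as idx 7


Encoded: [(0, 'a'), (1, 'a'), (0, 'c'), (3, 'c'), (3, 'a'), (1, 'c'), (6, 'a')]


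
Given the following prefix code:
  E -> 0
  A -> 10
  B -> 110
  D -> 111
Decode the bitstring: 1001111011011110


Decoding step by step:
Bits 10 -> A
Bits 0 -> E
Bits 111 -> D
Bits 10 -> A
Bits 110 -> B
Bits 111 -> D
Bits 10 -> A


Decoded message: AEDABDA


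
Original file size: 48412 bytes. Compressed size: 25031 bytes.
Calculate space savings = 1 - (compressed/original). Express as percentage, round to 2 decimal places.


ratio = compressed/original = 25031/48412 = 0.517041
savings = 1 - ratio = 1 - 0.517041 = 0.482959
as a percentage: 0.482959 * 100 = 48.3%

Space savings = 1 - 25031/48412 = 48.3%


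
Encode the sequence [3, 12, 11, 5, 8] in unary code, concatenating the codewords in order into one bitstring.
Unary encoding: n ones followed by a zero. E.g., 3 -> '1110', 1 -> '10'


Encode each number as n ones followed by a terminating 0:
  3 -> 1110 (4 bits)
  12 -> 1111111111110 (13 bits)
  11 -> 111111111110 (12 bits)
  5 -> 111110 (6 bits)
  8 -> 111111110 (9 bits)
Total length = 4 + 13 + 12 + 6 + 9 = 44 bits.

Unary([3, 12, 11, 5, 8]) = 11101111111111110111111111110111110111111110 (44 bits)


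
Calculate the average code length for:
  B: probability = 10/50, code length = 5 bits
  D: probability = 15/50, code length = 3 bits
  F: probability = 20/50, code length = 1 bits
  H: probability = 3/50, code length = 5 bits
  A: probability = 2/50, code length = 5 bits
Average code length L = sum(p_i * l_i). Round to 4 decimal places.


Weighted contributions p_i * l_i:
  B: (10/50) * 5 = 50/50
  D: (15/50) * 3 = 45/50
  F: (20/50) * 1 = 20/50
  H: (3/50) * 5 = 15/50
  A: (2/50) * 5 = 10/50
Sum = (50 + 45 + 20 + 15 + 10)/50 = 140/50

L = 140/50 = 2.8000 bits/symbol


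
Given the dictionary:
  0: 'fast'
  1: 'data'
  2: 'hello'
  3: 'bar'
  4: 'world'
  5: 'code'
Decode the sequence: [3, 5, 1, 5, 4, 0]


Look up each index in the dictionary:
  3 -> 'bar'
  5 -> 'code'
  1 -> 'data'
  5 -> 'code'
  4 -> 'world'
  0 -> 'fast'

Decoded: "bar code data code world fast"


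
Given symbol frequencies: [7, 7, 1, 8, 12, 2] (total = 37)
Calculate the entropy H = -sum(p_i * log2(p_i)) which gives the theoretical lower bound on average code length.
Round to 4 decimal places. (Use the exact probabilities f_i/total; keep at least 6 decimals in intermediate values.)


Per-symbol terms -p_i * log2(p_i) with p_i = f_i/37:
  p = 7/37 = 0.189189: log2(p) = -2.402098, -p*log2(p) = 0.454451
  p = 7/37 = 0.189189: log2(p) = -2.402098, -p*log2(p) = 0.454451
  p = 1/37 = 0.027027: log2(p) = -5.209453, -p*log2(p) = 0.140796
  p = 8/37 = 0.216216: log2(p) = -2.209453, -p*log2(p) = 0.477720
  p = 12/37 = 0.324324: log2(p) = -1.624491, -p*log2(p) = 0.526862
  p = 2/37 = 0.054054: log2(p) = -4.209453, -p*log2(p) = 0.227538
H = 0.454451 + 0.454451 + 0.140796 + 0.477720 + 0.526862 + 0.227538 = 2.281818

H = 2.2818 bits/symbol


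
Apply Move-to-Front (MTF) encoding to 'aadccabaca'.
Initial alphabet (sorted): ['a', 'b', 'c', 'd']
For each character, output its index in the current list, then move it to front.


MTF encoding:
'a': index 0 in ['a', 'b', 'c', 'd'] -> ['a', 'b', 'c', 'd']
'a': index 0 in ['a', 'b', 'c', 'd'] -> ['a', 'b', 'c', 'd']
'd': index 3 in ['a', 'b', 'c', 'd'] -> ['d', 'a', 'b', 'c']
'c': index 3 in ['d', 'a', 'b', 'c'] -> ['c', 'd', 'a', 'b']
'c': index 0 in ['c', 'd', 'a', 'b'] -> ['c', 'd', 'a', 'b']
'a': index 2 in ['c', 'd', 'a', 'b'] -> ['a', 'c', 'd', 'b']
'b': index 3 in ['a', 'c', 'd', 'b'] -> ['b', 'a', 'c', 'd']
'a': index 1 in ['b', 'a', 'c', 'd'] -> ['a', 'b', 'c', 'd']
'c': index 2 in ['a', 'b', 'c', 'd'] -> ['c', 'a', 'b', 'd']
'a': index 1 in ['c', 'a', 'b', 'd'] -> ['a', 'c', 'b', 'd']


Output: [0, 0, 3, 3, 0, 2, 3, 1, 2, 1]


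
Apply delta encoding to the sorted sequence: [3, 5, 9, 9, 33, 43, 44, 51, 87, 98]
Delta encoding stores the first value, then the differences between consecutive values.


First value: 3
Deltas:
  5 - 3 = 2
  9 - 5 = 4
  9 - 9 = 0
  33 - 9 = 24
  43 - 33 = 10
  44 - 43 = 1
  51 - 44 = 7
  87 - 51 = 36
  98 - 87 = 11


Delta encoded: [3, 2, 4, 0, 24, 10, 1, 7, 36, 11]


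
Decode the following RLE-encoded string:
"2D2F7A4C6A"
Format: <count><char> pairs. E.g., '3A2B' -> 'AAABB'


Expanding each <count><char> pair:
  2D -> 'DD'
  2F -> 'FF'
  7A -> 'AAAAAAA'
  4C -> 'CCCC'
  6A -> 'AAAAAA'

Decoded = DDFFAAAAAAACCCCAAAAAA


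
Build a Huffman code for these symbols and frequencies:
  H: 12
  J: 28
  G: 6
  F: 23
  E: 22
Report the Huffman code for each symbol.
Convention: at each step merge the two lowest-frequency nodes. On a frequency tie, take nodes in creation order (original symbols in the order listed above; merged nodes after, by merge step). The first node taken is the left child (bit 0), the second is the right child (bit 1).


Huffman tree construction:
Step 1: Merge G(6) + H(12) = 18
Step 2: Merge (G+H)(18) + E(22) = 40
Step 3: Merge F(23) + J(28) = 51
Step 4: Merge ((G+H)+E)(40) + (F+J)(51) = 91
Read each symbol's code off the tree from the root (left child = 0, right child = 1).

Codes:
  H: 001 (length 3)
  J: 11 (length 2)
  G: 000 (length 3)
  F: 10 (length 2)
  E: 01 (length 2)
Average code length: 200/91 = 2.1978 bits/symbol


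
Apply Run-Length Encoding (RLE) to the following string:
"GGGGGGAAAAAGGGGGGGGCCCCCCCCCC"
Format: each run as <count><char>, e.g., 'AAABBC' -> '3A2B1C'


Scanning runs left to right:
  i=0: run of 'G' x 6 -> '6G'
  i=6: run of 'A' x 5 -> '5A'
  i=11: run of 'G' x 8 -> '8G'
  i=19: run of 'C' x 10 -> '10C'

RLE = 6G5A8G10C


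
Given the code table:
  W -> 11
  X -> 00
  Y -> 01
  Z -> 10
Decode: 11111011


Decoding:
11 -> W
11 -> W
10 -> Z
11 -> W


Result: WWZW


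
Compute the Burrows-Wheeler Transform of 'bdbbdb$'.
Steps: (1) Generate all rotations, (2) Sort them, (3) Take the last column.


Rotations (sorted):
  0: $bdbbdb -> last char: b
  1: b$bdbbd -> last char: d
  2: bbdb$bd -> last char: d
  3: bdb$bdb -> last char: b
  4: bdbbdb$ -> last char: $
  5: db$bdbb -> last char: b
  6: dbbdb$b -> last char: b


BWT = bddb$bb


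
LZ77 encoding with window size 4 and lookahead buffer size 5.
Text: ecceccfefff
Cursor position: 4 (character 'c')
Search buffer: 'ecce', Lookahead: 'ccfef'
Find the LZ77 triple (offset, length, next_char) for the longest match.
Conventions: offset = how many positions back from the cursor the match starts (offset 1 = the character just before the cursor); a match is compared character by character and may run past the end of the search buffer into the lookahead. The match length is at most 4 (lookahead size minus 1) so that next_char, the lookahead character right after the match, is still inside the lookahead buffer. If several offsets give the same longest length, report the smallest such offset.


Try each offset into the search buffer:
  offset=1 (pos 3, char 'e'): match length 0
  offset=2 (pos 2, char 'c'): match length 1
  offset=3 (pos 1, char 'c'): match length 2
  offset=4 (pos 0, char 'e'): match length 0
Longest match has length 2 at offset 3.
next_char = character at position 4 + 2 = 6 -> 'f'

Best match: offset=3, length=2 (matching 'cc' starting at position 1)
LZ77 triple: (3, 2, 'f')


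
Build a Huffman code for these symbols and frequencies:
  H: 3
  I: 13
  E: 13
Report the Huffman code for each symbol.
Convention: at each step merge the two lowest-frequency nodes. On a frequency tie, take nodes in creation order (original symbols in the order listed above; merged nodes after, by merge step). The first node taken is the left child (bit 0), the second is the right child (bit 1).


Huffman tree construction:
Step 1: Merge H(3) + I(13) = 16
Step 2: Merge E(13) + (H+I)(16) = 29
Read each symbol's code off the tree from the root (left child = 0, right child = 1).

Codes:
  H: 10 (length 2)
  I: 11 (length 2)
  E: 0 (length 1)
Average code length: 45/29 = 1.5517 bits/symbol


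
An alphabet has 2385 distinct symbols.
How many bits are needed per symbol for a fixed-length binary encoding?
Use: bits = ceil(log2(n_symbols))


log2(2385) = 11.2198
Bracket: 2^11 = 2048 < 2385 <= 2^12 = 4096
So ceil(log2(2385)) = 12

bits = ceil(log2(2385)) = ceil(11.2198) = 12 bits


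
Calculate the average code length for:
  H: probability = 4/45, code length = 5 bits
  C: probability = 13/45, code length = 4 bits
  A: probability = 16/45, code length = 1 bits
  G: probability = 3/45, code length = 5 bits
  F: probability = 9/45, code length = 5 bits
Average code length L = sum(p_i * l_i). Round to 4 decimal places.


Weighted contributions p_i * l_i:
  H: (4/45) * 5 = 20/45
  C: (13/45) * 4 = 52/45
  A: (16/45) * 1 = 16/45
  G: (3/45) * 5 = 15/45
  F: (9/45) * 5 = 45/45
Sum = (20 + 52 + 16 + 15 + 45)/45 = 148/45

L = 148/45 = 3.2889 bits/symbol


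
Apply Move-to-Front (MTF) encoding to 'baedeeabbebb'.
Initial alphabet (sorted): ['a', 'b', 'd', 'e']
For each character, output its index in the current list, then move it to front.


MTF encoding:
'b': index 1 in ['a', 'b', 'd', 'e'] -> ['b', 'a', 'd', 'e']
'a': index 1 in ['b', 'a', 'd', 'e'] -> ['a', 'b', 'd', 'e']
'e': index 3 in ['a', 'b', 'd', 'e'] -> ['e', 'a', 'b', 'd']
'd': index 3 in ['e', 'a', 'b', 'd'] -> ['d', 'e', 'a', 'b']
'e': index 1 in ['d', 'e', 'a', 'b'] -> ['e', 'd', 'a', 'b']
'e': index 0 in ['e', 'd', 'a', 'b'] -> ['e', 'd', 'a', 'b']
'a': index 2 in ['e', 'd', 'a', 'b'] -> ['a', 'e', 'd', 'b']
'b': index 3 in ['a', 'e', 'd', 'b'] -> ['b', 'a', 'e', 'd']
'b': index 0 in ['b', 'a', 'e', 'd'] -> ['b', 'a', 'e', 'd']
'e': index 2 in ['b', 'a', 'e', 'd'] -> ['e', 'b', 'a', 'd']
'b': index 1 in ['e', 'b', 'a', 'd'] -> ['b', 'e', 'a', 'd']
'b': index 0 in ['b', 'e', 'a', 'd'] -> ['b', 'e', 'a', 'd']


Output: [1, 1, 3, 3, 1, 0, 2, 3, 0, 2, 1, 0]


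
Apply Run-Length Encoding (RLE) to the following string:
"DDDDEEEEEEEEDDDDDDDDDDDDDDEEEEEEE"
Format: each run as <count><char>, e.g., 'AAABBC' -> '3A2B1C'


Scanning runs left to right:
  i=0: run of 'D' x 4 -> '4D'
  i=4: run of 'E' x 8 -> '8E'
  i=12: run of 'D' x 14 -> '14D'
  i=26: run of 'E' x 7 -> '7E'

RLE = 4D8E14D7E


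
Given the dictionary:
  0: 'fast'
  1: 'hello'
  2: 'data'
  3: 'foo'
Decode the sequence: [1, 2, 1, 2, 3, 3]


Look up each index in the dictionary:
  1 -> 'hello'
  2 -> 'data'
  1 -> 'hello'
  2 -> 'data'
  3 -> 'foo'
  3 -> 'foo'

Decoded: "hello data hello data foo foo"
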